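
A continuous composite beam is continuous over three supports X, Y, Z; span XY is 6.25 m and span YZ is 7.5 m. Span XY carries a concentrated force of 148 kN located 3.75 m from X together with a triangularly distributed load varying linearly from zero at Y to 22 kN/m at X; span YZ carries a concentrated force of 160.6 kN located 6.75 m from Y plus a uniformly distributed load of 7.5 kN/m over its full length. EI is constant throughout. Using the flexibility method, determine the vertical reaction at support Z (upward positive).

Insert a hinge at Y; M_Y is the redundant, and each span becomes simply supported.
Rotations at Y on the released spans (each span's end-slope, ×1/EI):
  span XY: point load 148 at a = 3.75: Pab(L + a)/(6LEI) = 370/EI
  span XY: triangular load, peak 22: 7w₀L³/(360EI) = 104.4/EI
  span YZ: point load 160.6 at a = 6.75: Pab(L + b)/(6LEI) = 149.1/EI
  span YZ: UDL 7.5: wL³/(24EI) = 131.8/EI
  relative rotation θ_0 = (474.4 + 280.9)/EI = 755.3/EI
A unit hogging moment at Y produces rotation L₁/(3EI) + L₂/(3EI) = 4.583/EI.
Compatibility: M_Y·(L₁+L₂)/(3EI) = θ_0, giving M_Y = 164.8 kN·m (hogging).
Span YZ, ΣM about Z: R_Y^{YZ}·7.5 = 331.4 + 164.8, so R_Y^{YZ} = 66.16 kN and R_Z = 216.8 − 66.16 = 150.7 kN.

R_Z = 150.7 kN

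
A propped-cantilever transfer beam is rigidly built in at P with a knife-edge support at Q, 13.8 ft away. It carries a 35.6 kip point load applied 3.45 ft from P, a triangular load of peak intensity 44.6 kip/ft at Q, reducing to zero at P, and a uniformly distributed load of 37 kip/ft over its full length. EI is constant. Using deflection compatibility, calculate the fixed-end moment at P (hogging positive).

Release the roller at Q. Primary structure: cantilever fixed at P.
Primary-structure tip deflection at Q by superposition:
  point load 35.6 at a = 3.45: Pa²(3L − a)/(6EI) = 2680/EI
  triangular load, peak 44.6 at the free end: 11w₀L⁴/(120EI) = 148273/EI
  UDL 37: wL⁴/(8EI) = 167737/EI
  δ_0 = 318690/EI
Flexibility coefficient — unit upward force at Q: δ_{QQ} = L³/(3EI) = 876/EI.
The prop prevents deflection at Q: R_Q = δ_0/δ_{QQ} = 318690/876 = 363.8 kip.
Moment equilibrium about P: M_P = Σ(load moments about P) − R_Q·L = 6477 − 363.8×13.8 = 1457 kip·ft.

M_P = 1457 kip·ft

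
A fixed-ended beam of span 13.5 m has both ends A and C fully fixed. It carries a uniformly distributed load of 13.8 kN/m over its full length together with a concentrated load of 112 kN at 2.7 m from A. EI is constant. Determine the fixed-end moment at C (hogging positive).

Take the two fixed-end moments M_A, M_C as redundants; the released structure is the simple span AC.
Simple-span end rotations at A and C under the given loads:
  at A: UDL 13.8: wL³/(24EI) = 1415/EI
  at C: UDL 13.8: wL³/(24EI) = 1415/EI
  at A: point load 112 at a = 2.7: Pab(L + b)/(6LEI) = 979.8/EI
  at C: point load 112 at a = 2.7: Pab(L + a)/(6LEI) = 653.2/EI
  θ_A0 = 2394/EI,  θ_C0 = 2068/EI
Flexibility coefficients: a unit moment at one end gives L/(3EI) there and L/(6EI) at the far end, so f₁₁ = f₂₂ = 4.5/EI and f₁₂ = f₂₁ = 2.25/EI.
Compatibility — zero rotation at each built-in end:
  4.5 M_A + 2.25 M_C = 2394
  2.25 M_A + 4.5 M_C = 2068
Solving the pair gives M_A = 403.1 kN·m and M_C = 258 kN·m (hogging).

M_C = 258 kN·m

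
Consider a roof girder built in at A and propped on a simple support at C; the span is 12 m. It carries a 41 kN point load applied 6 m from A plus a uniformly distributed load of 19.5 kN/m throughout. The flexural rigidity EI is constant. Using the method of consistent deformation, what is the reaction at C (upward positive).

Choose R_C as the redundant. The primary structure is the cantilever fixed at A.
Downward deflection at the released point C due to the loads:
  point load 41 at a = 6: Pa²(3L − a)/(6EI) = 7380/EI
  UDL 19.5: wL⁴/(8EI) = 50544/EI
  δ_0 = 57924/EI
Tip deflection under a unit load at C: L³/(3EI) = 576/EI.
The prop prevents deflection at C: R_C = δ_0/δ_{CC} = 57924/576 = 100.6 kN.

R_C = 100.6 kN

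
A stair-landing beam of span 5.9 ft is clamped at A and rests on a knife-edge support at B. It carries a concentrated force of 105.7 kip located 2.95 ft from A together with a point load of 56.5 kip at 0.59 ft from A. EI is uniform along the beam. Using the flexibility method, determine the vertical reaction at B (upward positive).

Choose R_B as the redundant. The primary structure is the cantilever fixed at A.
Primary-structure tip deflection at B by superposition:
  point load 105.7 at a = 2.95: Pa²(3L − a)/(6EI) = 2261/EI
  point load 56.5 at a = 0.59: Pa²(3L − a)/(6EI) = 56.09/EI
  δ_0 = 2317/EI
Flexibility coefficient — unit upward force at B: δ_{BB} = L³/(3EI) = 68.46/EI.
The prop prevents deflection at B: R_B = δ_0/δ_{BB} = 2317/68.46 = 33.85 kip.

R_B = 33.85 kip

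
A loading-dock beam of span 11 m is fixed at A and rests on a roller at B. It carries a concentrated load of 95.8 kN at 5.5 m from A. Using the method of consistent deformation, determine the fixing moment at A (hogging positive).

Release the roller at B. Primary structure: cantilever fixed at A.
Downward deflection at the released point B due to the loads:
  point load 95.8 at a = 5.5: Pa²(3L − a)/(6EI) = 13282/EI
Flexibility coefficient — unit upward force at B: δ_{BB} = L³/(3EI) = 443.7/EI.
The prop prevents deflection at B: R_B = δ_0/δ_{BB} = 13282/443.7 = 29.94 kN.
Moment equilibrium about A: M_A = Σ(load moments about A) − R_B·L = 526.9 − 29.94×11 = 197.6 kN·m.

M_A = 197.6 kN·m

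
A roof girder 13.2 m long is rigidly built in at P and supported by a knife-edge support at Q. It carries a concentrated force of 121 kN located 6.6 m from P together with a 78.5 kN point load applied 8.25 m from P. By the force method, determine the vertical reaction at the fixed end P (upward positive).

Take the reaction at Q as the redundant and release it; the primary structure is a cantilever fixed at P.
Free-end deflection of the primary structure under the applied loading (downward +):
  point load 121 at a = 6.6: Pa²(3L − a)/(6EI) = 28989/EI
  point load 78.5 at a = 8.25: Pa²(3L − a)/(6EI) = 27917/EI
  δ_0 = 56906/EI
Tip deflection under a unit load at Q: L³/(3EI) = 766.7/EI.
The prop prevents deflection at Q: R_Q = δ_0/δ_{QQ} = 56906/766.7 = 74.23 kN.
Vertical equilibrium: R_P = ΣP − R_Q = 199.5 − 74.23 = 125.3 kN.

R_P = 125.3 kN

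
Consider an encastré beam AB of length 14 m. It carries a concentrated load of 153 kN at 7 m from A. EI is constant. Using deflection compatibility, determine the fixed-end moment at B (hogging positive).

Release both end moments; the primary structure is a simply-supported span AB with redundants M_A and M_B.
On the primary (simply-supported) span, the end slopes from the loading are:
  at A: point load 153 at a = 7: Pab(L + b)/(6LEI) = 1874/EI
  at B: point load 153 at a = 7: Pab(L + a)/(6LEI) = 1874/EI
  θ_A0 = 1874/EI,  θ_B0 = 1874/EI
Flexibility coefficients: a unit moment at one end gives L/(3EI) there and L/(6EI) at the far end, so f₁₁ = f₂₂ = 4.667/EI and f₁₂ = f₂₁ = 2.333/EI.
Compatibility — zero rotation at each built-in end:
  4.667 M_A + 2.333 M_B = 1874
  2.333 M_A + 4.667 M_B = 1874
Solving the pair gives M_A = 267.8 kN·m and M_B = 267.8 kN·m (hogging).

M_B = 267.8 kN·m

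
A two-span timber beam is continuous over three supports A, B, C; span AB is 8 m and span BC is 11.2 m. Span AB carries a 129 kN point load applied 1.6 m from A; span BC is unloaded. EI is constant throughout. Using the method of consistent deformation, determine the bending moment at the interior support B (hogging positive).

Release continuity at B by inserting a hinge; the redundant is the internal moment M_B. The primary structure is two simply-supported spans AB and BC.
Discontinuity in slope at B on the released structure — sum the simple-span end rotations:
  span AB: point load 129 at a = 1.6: Pab(L + a)/(6LEI) = 264.2/EI
  relative rotation θ_0 = (264.2 + 0)/EI = 264.2/EI
A unit hogging moment at B produces rotation L₁/(3EI) + L₂/(3EI) = 6.4/EI.
Compatibility: M_B·(L₁+L₂)/(3EI) = θ_0, giving M_B = 41.28 kN·m (hogging).

M_B = 41.28 kN·m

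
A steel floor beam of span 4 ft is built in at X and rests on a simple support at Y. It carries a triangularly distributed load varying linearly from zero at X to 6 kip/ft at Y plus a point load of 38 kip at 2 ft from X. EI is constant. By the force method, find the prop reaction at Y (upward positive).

Release the roller at Y. Primary structure: cantilever fixed at X.
Free-end deflection of the primary structure under the applied loading (downward +):
  triangular load, peak 6 at the free end: 11w₀L⁴/(120EI) = 140.8/EI
  point load 38 at a = 2: Pa²(3L − a)/(6EI) = 253.3/EI
  δ_0 = 394.1/EI
Tip deflection under a unit load at Y: L³/(3EI) = 21.33/EI.
Compatibility at Y: δ_0 − R_Y·δ_{YY} = 0, so R_Y = 394.1/21.33 = 18.48 kip.

R_Y = 18.48 kip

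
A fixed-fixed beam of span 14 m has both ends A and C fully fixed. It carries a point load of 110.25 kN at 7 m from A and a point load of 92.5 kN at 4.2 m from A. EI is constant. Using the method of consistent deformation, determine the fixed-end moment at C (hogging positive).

Take the two fixed-end moments M_A, M_C as redundants; the released structure is the simple span AC.
Simple-span end rotations at A and C under the given loads:
  at A: point load 110.25 at a = 7: Pab(L + b)/(6LEI) = 1351/EI
  at C: point load 110.25 at a = 7: Pab(L + a)/(6LEI) = 1351/EI
  at A: point load 92.5 at a = 4.2: Pab(L + b)/(6LEI) = 1079/EI
  at C: point load 92.5 at a = 4.2: Pab(L + a)/(6LEI) = 824.9/EI
  θ_A0 = 2429/EI,  θ_C0 = 2175/EI
Flexibility coefficients: a unit moment at one end gives L/(3EI) there and L/(6EI) at the far end, so f₁₁ = f₂₂ = 4.667/EI and f₁₂ = f₂₁ = 2.333/EI.
Compatibility — zero rotation at each built-in end:
  4.667 M_A + 2.333 M_C = 2429
  2.333 M_A + 4.667 M_C = 2175
Solving the pair gives M_A = 383.3 kN·m and M_C = 274.5 kN·m (hogging).

M_C = 274.5 kN·m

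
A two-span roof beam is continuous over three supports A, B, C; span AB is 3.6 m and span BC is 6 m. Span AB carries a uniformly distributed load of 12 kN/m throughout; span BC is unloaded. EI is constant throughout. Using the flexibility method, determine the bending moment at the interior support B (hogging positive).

Take M_B as the redundant. Released structure: two simple spans AB and BC with a hinge at B.
Discontinuity in slope at B on the released structure — sum the simple-span end rotations:
  span AB: UDL 12: wL³/(24EI) = 23.33/EI
  relative rotation θ_0 = (23.33 + 0)/EI = 23.33/EI
A unit hogging moment at B produces rotation L₁/(3EI) + L₂/(3EI) = 3.2/EI.
Slope continuity at B: θ_0 = M_B·3.2/EI, so M_B = 23.33/3.2 = 7.29 kN·m (hogging).

M_B = 7.29 kN·m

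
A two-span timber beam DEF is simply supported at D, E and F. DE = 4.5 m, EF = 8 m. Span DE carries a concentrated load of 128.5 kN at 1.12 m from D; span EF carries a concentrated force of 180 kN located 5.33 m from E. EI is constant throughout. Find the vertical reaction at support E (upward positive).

Release continuity at E by inserting a hinge; the redundant is the internal moment M_E. The primary structure is two simply-supported spans DE and EF.
Discontinuity in slope at E on the released structure — sum the simple-span end rotations:
  span DE: point load 128.5 at a = 1.12: Pab(L + a)/(6LEI) = 101.3/EI
  span EF: point load 180 at a = 5.33: Pab(L + b)/(6LEI) = 569.4/EI
  relative rotation θ_0 = (101.3 + 569.4)/EI = 670.7/EI
A unit hogging moment at E produces rotation L₁/(3EI) + L₂/(3EI) = 4.167/EI.
Slope continuity at E: θ_0 = M_E·4.167/EI, so M_E = 670.7/4.167 = 161 kN·m (hogging).
Span DE, ΣM about D with M_E applied at E: R_E^{DE}·4.5 = 143.9 + 161, so R_E^{DE} = 67.75 kN and R_D = 128.5 − 67.75 = 60.75 kN.
Span EF, ΣM about F: R_E^{EF}·8 = 480.6 + 161, so R_E^{EF} = 80.2 kN and R_F = 180 − 80.2 = 99.8 kN.
R_E = 67.75 + 80.2 = 147.9 kN.

R_E = 147.9 kN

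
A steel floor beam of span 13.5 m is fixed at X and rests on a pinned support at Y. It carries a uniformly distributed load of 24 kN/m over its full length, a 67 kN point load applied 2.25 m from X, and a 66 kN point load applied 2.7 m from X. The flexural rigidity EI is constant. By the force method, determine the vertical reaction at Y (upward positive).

R_Y = 127.8 kN

Take the reaction at Y as the redundant and release it; the primary structure is a cantilever fixed at X.
Downward deflection at the released point Y due to the loads:
  UDL 24: wL⁴/(8EI) = 99645/EI
  point load 67 at a = 2.25: Pa²(3L − a)/(6EI) = 2162/EI
  point load 66 at a = 2.7: Pa²(3L − a)/(6EI) = 3031/EI
  δ_0 = 104839/EI
Flexibility coefficient — unit upward force at Y: δ_{YY} = L³/(3EI) = 820.1/EI.
Compatibility at Y: δ_0 − R_Y·δ_{YY} = 0, so R_Y = 104839/820.1 = 127.8 kN.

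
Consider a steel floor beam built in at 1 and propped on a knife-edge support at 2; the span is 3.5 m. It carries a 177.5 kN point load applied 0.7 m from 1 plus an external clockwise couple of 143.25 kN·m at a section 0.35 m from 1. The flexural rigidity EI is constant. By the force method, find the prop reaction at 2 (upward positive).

Choose R_2 as the redundant. The primary structure is the cantilever fixed at 1.
Deflection at 2 on the released cantilever, summing each load's contribution:
  point load 177.5 at a = 0.7: Pa²(3L − a)/(6EI) = 142.1/EI
  clockwise couple 143.25 at a = 0.35: M₀a(2L − a)/(2EI) = 166.7/EI
  δ_0 = 308.8/EI
Tip deflection under a unit load at 2: L³/(3EI) = 14.29/EI.
The prop prevents deflection at 2: R_2 = δ_0/δ_{22} = 308.8/14.29 = 21.6 kN.

R_2 = 21.6 kN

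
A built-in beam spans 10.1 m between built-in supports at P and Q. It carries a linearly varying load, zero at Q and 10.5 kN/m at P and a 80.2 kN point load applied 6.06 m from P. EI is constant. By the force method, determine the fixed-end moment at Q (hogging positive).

M_Q = 152.3 kN·m

Release both end moments; the primary structure is a simply-supported span PQ with redundants M_P and M_Q.
End rotations of the released simple span under the applied load (×1/EI):
  at P: triangular load, peak 10.5: w₀L³/(45EI) = 240.4/EI
  at Q: triangular load, peak 10.5: 7w₀L³/(360EI) = 210.4/EI
  at P: point load 80.2 at a = 6.06: Pab(L + b)/(6LEI) = 458.1/EI
  at Q: point load 80.2 at a = 6.06: Pab(L + a)/(6LEI) = 523.6/EI
  θ_P0 = 698.6/EI,  θ_Q0 = 734/EI
Flexibility coefficients: a unit moment at one end gives L/(3EI) there and L/(6EI) at the far end, so f₁₁ = f₂₂ = 3.367/EI and f₁₂ = f₂₁ = 1.683/EI.
Compatibility — zero rotation at each built-in end:
  3.367 M_P + 1.683 M_Q = 698.6
  1.683 M_P + 3.367 M_Q = 734
Solving the pair gives M_P = 131.3 kN·m and M_Q = 152.3 kN·m (hogging).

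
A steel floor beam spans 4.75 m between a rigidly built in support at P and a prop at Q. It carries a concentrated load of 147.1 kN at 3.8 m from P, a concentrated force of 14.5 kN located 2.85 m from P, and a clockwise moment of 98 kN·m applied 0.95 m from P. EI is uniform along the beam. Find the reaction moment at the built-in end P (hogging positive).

Take the reaction at Q as the redundant and release it; the primary structure is a cantilever fixed at P.
Downward deflection at the released point Q due to the loads:
  point load 147.1 at a = 3.8: Pa²(3L − a)/(6EI) = 3700/EI
  point load 14.5 at a = 2.85: Pa²(3L − a)/(6EI) = 223.8/EI
  clockwise couple 98 at a = 0.95: M₀a(2L − a)/(2EI) = 398/EI
  δ_0 = 4321/EI
Flexibility coefficient — unit upward force at Q: δ_{QQ} = L³/(3EI) = 35.72/EI.
Compatibility at Q: δ_0 − R_Q·δ_{QQ} = 0, so R_Q = 4321/35.72 = 121 kN.
Moment equilibrium about P: M_P = Σ(load moments about P) − R_Q·L = 698.3 − 121×4.75 = 123.7 kN·m.

M_P = 123.7 kN·m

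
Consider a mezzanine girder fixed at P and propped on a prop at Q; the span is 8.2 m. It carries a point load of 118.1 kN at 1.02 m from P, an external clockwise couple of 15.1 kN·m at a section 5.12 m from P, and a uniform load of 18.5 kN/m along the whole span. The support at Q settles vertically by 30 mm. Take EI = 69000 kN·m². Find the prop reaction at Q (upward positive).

Choose R_Q as the redundant. The primary structure is the cantilever fixed at P.
Primary-structure tip deflection at Q by superposition:
  point load 118.1 at a = 1.02: Pa²(3L − a)/(6EI) = 482.9/EI
  clockwise couple 15.1 at a = 5.12: M₀a(2L − a)/(2EI) = 436/EI
  UDL 18.5: wL⁴/(8EI) = 10455/EI
  δ_0 = 11374/EI
Tip deflection under a unit load at Q: L³/(3EI) = 183.8/EI.
With EI = 69000 kN·m²: δ_0 = 0.16484 m and δ_{QQ} = 0.002664 m/kN.
Compatibility — the beam at Q must follow the support down by 0.03 m: δ_0 − R_Q·δ_{QQ} = 0.03, so R_Q = (0.16484 − 0.03)/0.002664 = 50.62 kN.

R_Q = 50.62 kN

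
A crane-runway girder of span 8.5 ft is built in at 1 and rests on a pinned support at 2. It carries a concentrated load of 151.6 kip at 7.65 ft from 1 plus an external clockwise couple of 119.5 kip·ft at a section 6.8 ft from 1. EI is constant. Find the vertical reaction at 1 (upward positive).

Remove the prop at 2; the released (primary) structure is a cantilever built in at 1.
Downward deflection at the released point 2 due to the loads:
  point load 151.6 at a = 7.65: Pa²(3L − a)/(6EI) = 26394/EI
  clockwise couple 119.5 at a = 6.8: M₀a(2L − a)/(2EI) = 4144/EI
  δ_0 = 30538/EI
Flexibility coefficient — unit upward force at 2: δ_{22} = L³/(3EI) = 204.7/EI.
Compatibility at 2: δ_0 − R_2·δ_{22} = 0, so R_2 = 30538/204.7 = 149.2 kip.
Vertical equilibrium: R_1 = ΣP − R_2 = 151.6 − 149.2 = 2.419 kip.

R_1 = 2.419 kip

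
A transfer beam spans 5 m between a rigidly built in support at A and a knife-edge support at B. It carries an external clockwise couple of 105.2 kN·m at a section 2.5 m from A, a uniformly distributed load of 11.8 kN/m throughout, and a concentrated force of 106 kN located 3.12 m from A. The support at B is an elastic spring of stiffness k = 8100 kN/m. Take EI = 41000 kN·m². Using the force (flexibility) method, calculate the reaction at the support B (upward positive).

R_B = 84.56 kN

Choose R_B as the redundant. The primary structure is the cantilever fixed at A.
Free-end deflection of the primary structure under the applied loading (downward +):
  clockwise couple 105.2 at a = 2.5: M₀a(2L − a)/(2EI) = 986.2/EI
  UDL 11.8: wL⁴/(8EI) = 921.9/EI
  point load 106 at a = 3.12: Pa²(3L − a)/(6EI) = 2043/EI
  δ_0 = 3951/EI
Tip deflection under a unit load at B: L³/(3EI) = 41.67/EI.
With EI = 41000 kN·m²: δ_0 = 0.09637 m and δ_{BB} = 0.001016 m/kN.
Compatibility — the spring shortens by R_B/k under the reaction it provides: δ_0 − R_B·δ_{BB} = R_B/k. With 1/k = 0.000123 m/kN, R_B = δ_0 / (δ_{BB} + 1/k) = 0.09637 / (0.001016 + 0.000123) = 84.56 kN.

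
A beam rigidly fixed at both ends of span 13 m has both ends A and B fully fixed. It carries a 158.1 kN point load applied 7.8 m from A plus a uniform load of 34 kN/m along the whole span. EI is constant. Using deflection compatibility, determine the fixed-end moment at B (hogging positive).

M_B = 774.8 kN·m

Take the two fixed-end moments M_A, M_B as redundants; the released structure is the simple span AB.
Simple-span end rotations at A and B under the given loads:
  at A: point load 158.1 at a = 7.8: Pab(L + b)/(6LEI) = 1496/EI
  at B: point load 158.1 at a = 7.8: Pab(L + a)/(6LEI) = 1710/EI
  at A: UDL 34: wL³/(24EI) = 3112/EI
  at B: UDL 34: wL³/(24EI) = 3112/EI
  θ_A0 = 4609/EI,  θ_B0 = 4822/EI
Flexibility coefficients: a unit moment at one end gives L/(3EI) there and L/(6EI) at the far end, so f₁₁ = f₂₂ = 4.333/EI and f₁₂ = f₂₁ = 2.167/EI.
Compatibility — zero rotation at each built-in end:
  4.333 M_A + 2.167 M_B = 4609
  2.167 M_A + 4.333 M_B = 4822
Solving the pair gives M_A = 676.1 kN·m and M_B = 774.8 kN·m (hogging).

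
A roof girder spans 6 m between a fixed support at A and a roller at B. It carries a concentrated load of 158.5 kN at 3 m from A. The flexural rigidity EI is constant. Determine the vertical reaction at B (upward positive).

R_B = 49.53 kN

Take the reaction at B as the redundant and release it; the primary structure is a cantilever fixed at A.
Downward deflection at the released point B due to the loads:
  point load 158.5 at a = 3: Pa²(3L − a)/(6EI) = 3566/EI
Tip deflection under a unit load at B: L³/(3EI) = 72/EI.
Compatibility at B: δ_0 − R_B·δ_{BB} = 0, so R_B = 3566/72 = 49.53 kN.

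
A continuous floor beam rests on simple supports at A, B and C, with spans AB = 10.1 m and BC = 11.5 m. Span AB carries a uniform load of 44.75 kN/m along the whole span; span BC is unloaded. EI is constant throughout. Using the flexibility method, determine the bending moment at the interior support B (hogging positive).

M_B = 266.8 kN·m

Release continuity at B by inserting a hinge; the redundant is the internal moment M_B. The primary structure is two simply-supported spans AB and BC.
Discontinuity in slope at B on the released structure — sum the simple-span end rotations:
  span AB: UDL 44.75: wL³/(24EI) = 1921/EI
  relative rotation θ_0 = (1921 + 0)/EI = 1921/EI
A unit hogging moment at B produces rotation L₁/(3EI) + L₂/(3EI) = 7.2/EI.
Slope continuity at B: θ_0 = M_B·7.2/EI, so M_B = 1921/7.2 = 266.8 kN·m (hogging).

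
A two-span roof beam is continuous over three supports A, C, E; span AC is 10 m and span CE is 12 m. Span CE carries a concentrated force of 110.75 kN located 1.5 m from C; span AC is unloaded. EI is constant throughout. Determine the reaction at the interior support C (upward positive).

R_C = 110.5 kN

Insert a hinge at C; M_C is the redundant, and each span becomes simply supported.
End slopes at the hinge C, treating each span as simply supported:
  span CE: point load 110.75 at a = 1.5: Pab(L + b)/(6LEI) = 545.1/EI
  relative rotation θ_0 = (0 + 545.1)/EI = 545.1/EI
A unit hogging moment at C produces rotation L₁/(3EI) + L₂/(3EI) = 7.333/EI.
Compatibility: M_C·(L₁+L₂)/(3EI) = θ_0, giving M_C = 74.33 kN·m (hogging).
Span AC, ΣM about A with M_C applied at C: R_C^{AC}·10 = 0 + 74.33, so R_C^{AC} = 7.433 kN and R_A = 0 − 7.433 = -7.433 kN.
Span CE, ΣM about E: R_C^{CE}·12 = 1163 + 74.33, so R_C^{CE} = 103.1 kN and R_E = 110.8 − 103.1 = 7.649 kN.
R_C = 7.433 + 103.1 = 110.5 kN.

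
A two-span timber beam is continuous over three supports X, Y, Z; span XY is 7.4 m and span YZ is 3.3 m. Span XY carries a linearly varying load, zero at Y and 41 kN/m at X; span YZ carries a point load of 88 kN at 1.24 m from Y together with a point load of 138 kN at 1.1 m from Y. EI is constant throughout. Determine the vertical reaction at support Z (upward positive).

Release continuity at Y by inserting a hinge; the redundant is the internal moment M_Y. The primary structure is two simply-supported spans XY and YZ.
Discontinuity in slope at Y on the released structure — sum the simple-span end rotations:
  span XY: triangular load, peak 41: 7w₀L³/(360EI) = 323.1/EI
  span YZ: point load 88 at a = 1.24: Pab(L + b)/(6LEI) = 60.85/EI
  span YZ: point load 138 at a = 1.1: Pab(L + b)/(6LEI) = 92.77/EI
  relative rotation θ_0 = (323.1 + 153.6)/EI = 476.7/EI
A unit hogging moment at Y produces rotation L₁/(3EI) + L₂/(3EI) = 3.567/EI.
Compatibility: M_Y·(L₁+L₂)/(3EI) = θ_0, giving M_Y = 133.6 kN·m (hogging).
Span YZ, ΣM about Z: R_Y^{YZ}·3.3 = 484.9 + 133.6, so R_Y^{YZ} = 187.4 kN and R_Z = 226 − 187.4 = 38.57 kN.

R_Z = 38.57 kN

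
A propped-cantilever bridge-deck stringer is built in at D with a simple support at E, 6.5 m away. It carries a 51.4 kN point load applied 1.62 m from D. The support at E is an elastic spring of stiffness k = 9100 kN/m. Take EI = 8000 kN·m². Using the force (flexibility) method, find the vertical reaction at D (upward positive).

R_D = 47.05 kN

Release the roller at E. Primary structure: cantilever fixed at D.
Downward deflection at the released point E due to the loads:
  point load 51.4 at a = 1.62: Pa²(3L − a)/(6EI) = 402/EI
Flexibility coefficient — unit upward force at E: δ_{EE} = L³/(3EI) = 91.54/EI.
With EI = 8000 kN·m²: δ_0 = 0.050248 m and δ_{EE} = 0.011443 m/kN.
Compatibility — the spring shortens by R_E/k under the reaction it provides: δ_0 − R_E·δ_{EE} = R_E/k. With 1/k = 0.00011 m/kN, R_E = δ_0 / (δ_{EE} + 1/k) = 0.050248 / (0.011443 + 0.00011) = 4.35 kN.
Vertical equilibrium: R_D = ΣP − R_E = 51.4 − 4.35 = 47.05 kN.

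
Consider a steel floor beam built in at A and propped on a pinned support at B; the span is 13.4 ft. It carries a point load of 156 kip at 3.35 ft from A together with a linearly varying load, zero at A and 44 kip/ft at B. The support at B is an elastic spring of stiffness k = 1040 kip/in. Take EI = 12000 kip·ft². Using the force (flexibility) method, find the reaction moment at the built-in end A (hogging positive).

Choose R_B as the redundant. The primary structure is the cantilever fixed at A.
Primary-structure tip deflection at B by superposition:
  point load 156 at a = 3.35: Pa²(3L − a)/(6EI) = 10752/EI
  triangular load, peak 44 at the free end: 11w₀L⁴/(120EI) = 130042/EI
  δ_0 = 140794/EI
Flexibility coefficient — unit upward force at B: δ_{BB} = L³/(3EI) = 802/EI.
With EI = 12000 kip·ft²: δ_0 = 11.733 ft and δ_{BB} = 0.066836 ft/kip.
Compatibility — the spring shortens by R_B/k under the reaction it provides: δ_0 − R_B·δ_{BB} = R_B/k. With 1/k = 1/(1040×12) ft/kip = 0.00008 ft/kip, R_B = δ_0 / (δ_{BB} + 1/k) = 11.733 / (0.066836 + 0.00008) = 175.3 kip.
Moment equilibrium about A: M_A = Σ(load moments about A) − R_B·L = 3156 − 175.3×13.4 = 806.6 kip·ft.

M_A = 806.6 kip·ft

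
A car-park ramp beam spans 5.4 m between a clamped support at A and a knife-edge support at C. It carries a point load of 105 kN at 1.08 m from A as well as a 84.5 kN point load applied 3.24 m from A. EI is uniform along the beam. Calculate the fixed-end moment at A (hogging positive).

M_A = 158.3 kN·m

Choose R_C as the redundant. The primary structure is the cantilever fixed at A.
Deflection at C on the released cantilever, summing each load's contribution:
  point load 105 at a = 1.08: Pa²(3L − a)/(6EI) = 308.6/EI
  point load 84.5 at a = 3.24: Pa²(3L − a)/(6EI) = 1916/EI
  δ_0 = 2225/EI
Flexibility coefficient — unit upward force at C: δ_{CC} = L³/(3EI) = 52.49/EI.
The prop prevents deflection at C: R_C = δ_0/δ_{CC} = 2225/52.49 = 42.38 kN.
Moment equilibrium about A: M_A = Σ(load moments about A) − R_C·L = 387.2 − 42.38×5.4 = 158.3 kN·m.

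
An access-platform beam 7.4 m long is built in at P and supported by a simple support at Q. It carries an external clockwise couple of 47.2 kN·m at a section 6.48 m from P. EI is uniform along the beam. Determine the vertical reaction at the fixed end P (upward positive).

R_P = -9.42 kN

Remove the prop at Q; the released (primary) structure is a cantilever built in at P.
Primary-structure tip deflection at Q by superposition:
  clockwise couple 47.2 at a = 6.48: M₀a(2L − a)/(2EI) = 1272/EI
Tip deflection under a unit load at Q: L³/(3EI) = 135.1/EI.
The prop prevents deflection at Q: R_Q = δ_0/δ_{QQ} = 1272/135.1 = 9.42 kN.
Vertical equilibrium: R_P = ΣP − R_Q = 0 − 9.42 = -9.42 kN.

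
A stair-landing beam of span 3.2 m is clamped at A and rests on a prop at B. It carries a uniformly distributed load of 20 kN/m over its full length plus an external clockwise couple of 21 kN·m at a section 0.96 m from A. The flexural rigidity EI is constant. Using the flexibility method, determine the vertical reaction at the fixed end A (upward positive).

R_A = 34.98 kN

Release the roller at B. Primary structure: cantilever fixed at A.
Free-end deflection of the primary structure under the applied loading (downward +):
  UDL 20: wL⁴/(8EI) = 262.1/EI
  clockwise couple 21 at a = 0.96: M₀a(2L − a)/(2EI) = 54.84/EI
  δ_0 = 317/EI
Tip deflection under a unit load at B: L³/(3EI) = 10.92/EI.
The prop prevents deflection at B: R_B = δ_0/δ_{BB} = 317/10.92 = 29.02 kN.
Vertical equilibrium: R_A = ΣP − R_B = 64 − 29.02 = 34.98 kN.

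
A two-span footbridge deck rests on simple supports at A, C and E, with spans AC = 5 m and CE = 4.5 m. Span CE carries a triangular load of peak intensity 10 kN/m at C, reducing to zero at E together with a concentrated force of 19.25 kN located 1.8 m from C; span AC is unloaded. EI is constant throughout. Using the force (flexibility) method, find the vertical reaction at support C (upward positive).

R_C = 32.58 kN

Take M_C as the redundant. Released structure: two simple spans AC and CE with a hinge at C.
End slopes at the hinge C, treating each span as simply supported:
  span CE: triangular load, peak 10: w₀L³/(45EI) = 20.25/EI
  span CE: point load 19.25 at a = 1.8: Pab(L + b)/(6LEI) = 24.95/EI
  relative rotation θ_0 = (0 + 45.2)/EI = 45.2/EI
A unit hogging moment at C produces rotation L₁/(3EI) + L₂/(3EI) = 3.167/EI.
Compatibility: M_C·(L₁+L₂)/(3EI) = θ_0, giving M_C = 14.27 kN·m (hogging).
Span AC, ΣM about A with M_C applied at C: R_C^{AC}·5 = 0 + 14.27, so R_C^{AC} = 2.855 kN and R_A = 0 − 2.855 = -2.855 kN.
Span CE, ΣM about E: R_C^{CE}·4.5 = 119.5 + 14.27, so R_C^{CE} = 29.72 kN and R_E = 41.75 − 29.72 = 12.03 kN.
R_C = 2.855 + 29.72 = 32.58 kN.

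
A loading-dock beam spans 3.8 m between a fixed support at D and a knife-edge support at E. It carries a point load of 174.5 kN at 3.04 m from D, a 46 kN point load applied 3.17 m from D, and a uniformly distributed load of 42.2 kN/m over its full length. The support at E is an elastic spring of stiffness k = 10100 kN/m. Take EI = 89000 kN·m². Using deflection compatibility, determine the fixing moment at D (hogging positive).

Choose R_E as the redundant. The primary structure is the cantilever fixed at D.
Free-end deflection of the primary structure under the applied loading (downward +):
  point load 174.5 at a = 3.04: Pa²(3L − a)/(6EI) = 2247/EI
  point load 46 at a = 3.17: Pa²(3L − a)/(6EI) = 634.1/EI
  UDL 42.2: wL⁴/(8EI) = 1100/EI
  δ_0 = 3981/EI
Flexibility coefficient — unit upward force at E: δ_{EE} = L³/(3EI) = 18.29/EI.
With EI = 89000 kN·m²: δ_0 = 0.04473 m and δ_{EE} = 0.000206 m/kN.
Compatibility — the spring shortens by R_E/k under the reaction it provides: δ_0 − R_E·δ_{EE} = R_E/k. With 1/k = 0.000099 m/kN, R_E = δ_0 / (δ_{EE} + 1/k) = 0.04473 / (0.000206 + 0.000099) = 146.9 kN.
Moment equilibrium about D: M_D = Σ(load moments about D) − R_E·L = 981 − 146.9×3.8 = 422.8 kN·m.

M_D = 422.8 kN·m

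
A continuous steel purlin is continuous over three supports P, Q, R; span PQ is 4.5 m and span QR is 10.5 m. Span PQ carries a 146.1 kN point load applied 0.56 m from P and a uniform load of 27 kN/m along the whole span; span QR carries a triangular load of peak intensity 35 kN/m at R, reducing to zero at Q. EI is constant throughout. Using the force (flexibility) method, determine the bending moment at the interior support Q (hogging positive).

M_Q = 190.2 kN·m

Take M_Q as the redundant. Released structure: two simple spans PQ and QR with a hinge at Q.
End slopes at the hinge Q, treating each span as simply supported:
  span PQ: point load 146.1 at a = 0.56: Pab(L + a)/(6LEI) = 60.41/EI
  span PQ: UDL 27: wL³/(24EI) = 102.5/EI
  span QR: triangular load, peak 35: 7w₀L³/(360EI) = 787.8/EI
  relative rotation θ_0 = (162.9 + 787.8)/EI = 950.8/EI
A unit hogging moment at Q produces rotation L₁/(3EI) + L₂/(3EI) = 5/EI.
Compatibility: M_Q·(L₁+L₂)/(3EI) = θ_0, giving M_Q = 190.2 kN·m (hogging).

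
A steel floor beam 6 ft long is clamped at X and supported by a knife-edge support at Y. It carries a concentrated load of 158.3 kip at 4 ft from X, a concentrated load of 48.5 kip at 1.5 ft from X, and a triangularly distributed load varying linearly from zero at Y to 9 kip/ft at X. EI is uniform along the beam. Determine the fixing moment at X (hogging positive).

Choose R_Y as the redundant. The primary structure is the cantilever fixed at X.
Downward deflection at the released point Y due to the loads:
  point load 158.3 at a = 4: Pa²(3L − a)/(6EI) = 5910/EI
  point load 48.5 at a = 1.5: Pa²(3L − a)/(6EI) = 300.1/EI
  triangular load, peak 9 at the fixed end: w₀L⁴/(30EI) = 388.8/EI
  δ_0 = 6599/EI
Flexibility coefficient — unit upward force at Y: δ_{YY} = L³/(3EI) = 72/EI.
The prop prevents deflection at Y: R_Y = δ_0/δ_{YY} = 6599/72 = 91.65 kip.
Moment equilibrium about X: M_X = Σ(load moments about X) − R_Y·L = 760 − 91.65×6 = 210.1 kip·ft.

M_X = 210.1 kip·ft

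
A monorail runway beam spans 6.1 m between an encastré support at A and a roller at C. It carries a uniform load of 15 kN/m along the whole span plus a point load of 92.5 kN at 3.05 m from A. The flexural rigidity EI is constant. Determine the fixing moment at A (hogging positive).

Choose R_C as the redundant. The primary structure is the cantilever fixed at A.
Free-end deflection of the primary structure under the applied loading (downward +):
  UDL 15: wL⁴/(8EI) = 2596/EI
  point load 92.5 at a = 3.05: Pa²(3L − a)/(6EI) = 2187/EI
  δ_0 = 4783/EI
Tip deflection under a unit load at C: L³/(3EI) = 75.66/EI.
Compatibility at C: δ_0 − R_C·δ_{CC} = 0, so R_C = 4783/75.66 = 63.22 kN.
Moment equilibrium about A: M_A = Σ(load moments about A) − R_C·L = 561.2 − 63.22×6.1 = 175.6 kN·m.

M_A = 175.6 kN·m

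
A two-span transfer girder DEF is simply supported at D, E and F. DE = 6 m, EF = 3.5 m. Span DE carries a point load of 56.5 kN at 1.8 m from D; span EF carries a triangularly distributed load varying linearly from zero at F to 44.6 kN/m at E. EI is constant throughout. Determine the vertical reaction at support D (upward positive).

R_D = 32.44 kN

Insert a hinge at E; M_E is the redundant, and each span becomes simply supported.
Rotations at E on the released spans (each span's end-slope, ×1/EI):
  span DE: point load 56.5 at a = 1.8: Pab(L + a)/(6LEI) = 92.55/EI
  span EF: triangular load, peak 44.6: w₀L³/(45EI) = 42.49/EI
  relative rotation θ_0 = (92.55 + 42.49)/EI = 135/EI
A unit hogging moment at E produces rotation L₁/(3EI) + L₂/(3EI) = 3.167/EI.
Slope continuity at E: θ_0 = M_E·3.167/EI, so M_E = 135/3.167 = 42.64 kN·m (hogging).
Span DE, ΣM about D with M_E applied at E: R_E^{DE}·6 = 101.7 + 42.64, so R_E^{DE} = 24.06 kN and R_D = 56.5 − 24.06 = 32.44 kN.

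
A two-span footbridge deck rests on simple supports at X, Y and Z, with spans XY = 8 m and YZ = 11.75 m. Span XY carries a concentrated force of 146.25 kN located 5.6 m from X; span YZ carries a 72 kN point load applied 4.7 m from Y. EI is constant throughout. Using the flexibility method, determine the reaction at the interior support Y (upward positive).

R_Y = 183.7 kN

Insert a hinge at Y; M_Y is the redundant, and each span becomes simply supported.
Rotations at Y on the released spans (each span's end-slope, ×1/EI):
  span XY: point load 146.25 at a = 5.6: Pab(L + a)/(6LEI) = 556.9/EI
  span YZ: point load 72 at a = 4.7: Pab(L + b)/(6LEI) = 636.2/EI
  relative rotation θ_0 = (556.9 + 636.2)/EI = 1193/EI
A unit hogging moment at Y produces rotation L₁/(3EI) + L₂/(3EI) = 6.583/EI.
Compatibility: M_Y·(L₁+L₂)/(3EI) = θ_0, giving M_Y = 181.2 kN·m (hogging).
Span XY, ΣM about X with M_Y applied at Y: R_Y^{XY}·8 = 819 + 181.2, so R_Y^{XY} = 125 kN and R_X = 146.2 − 125 = 21.22 kN.
Span YZ, ΣM about Z: R_Y^{YZ}·11.75 = 507.6 + 181.2, so R_Y^{YZ} = 58.62 kN and R_Z = 72 − 58.62 = 13.38 kN.
R_Y = 125 + 58.62 = 183.7 kN.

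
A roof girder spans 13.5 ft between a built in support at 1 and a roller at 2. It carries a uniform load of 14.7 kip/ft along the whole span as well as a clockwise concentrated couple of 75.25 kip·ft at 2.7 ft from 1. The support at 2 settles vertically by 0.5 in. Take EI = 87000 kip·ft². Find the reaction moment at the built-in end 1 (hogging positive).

M_1 = 429.2 kip·ft

Choose R_2 as the redundant. The primary structure is the cantilever fixed at 1.
Primary-structure tip deflection at 2 by superposition:
  UDL 14.7: wL⁴/(8EI) = 61033/EI
  clockwise couple 75.25 at a = 2.7: M₀a(2L − a)/(2EI) = 2469/EI
  δ_0 = 63501/EI
Tip deflection under a unit load at 2: L³/(3EI) = 820.1/EI.
With EI = 87000 kip·ft²: δ_0 = 0.7299 ft and δ_{22} = 0.009427 ft/kip.
Compatibility — the beam at 2 must follow the support down by 0.04167 ft: δ_0 − R_2·δ_{22} = 0.04167, so R_2 = (0.7299 − 0.04167)/0.009427 = 73.01 kip.
Moment equilibrium about 1: M_1 = Σ(load moments about 1) − R_2·L = 1415 − 73.01×13.5 = 429.2 kip·ft.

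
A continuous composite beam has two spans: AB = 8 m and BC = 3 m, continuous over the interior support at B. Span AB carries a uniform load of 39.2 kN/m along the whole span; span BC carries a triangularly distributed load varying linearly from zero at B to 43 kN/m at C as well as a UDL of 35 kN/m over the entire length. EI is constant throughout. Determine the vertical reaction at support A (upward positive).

R_A = 126.2 kN

Insert a hinge at B; M_B is the redundant, and each span becomes simply supported.
Discontinuity in slope at B on the released structure — sum the simple-span end rotations:
  span AB: UDL 39.2: wL³/(24EI) = 836.3/EI
  span BC: triangular load, peak 43: 7w₀L³/(360EI) = 22.57/EI
  span BC: UDL 35: wL³/(24EI) = 39.38/EI
  relative rotation θ_0 = (836.3 + 61.95)/EI = 898.2/EI
A unit hogging moment at B produces rotation L₁/(3EI) + L₂/(3EI) = 3.667/EI.
Slope continuity at B: θ_0 = M_B·3.667/EI, so M_B = 898.2/3.667 = 245 kN·m (hogging).
Span AB, ΣM about A with M_B applied at B: R_B^{AB}·8 = 1254 + 245, so R_B^{AB} = 187.4 kN and R_A = 313.6 − 187.4 = 126.2 kN.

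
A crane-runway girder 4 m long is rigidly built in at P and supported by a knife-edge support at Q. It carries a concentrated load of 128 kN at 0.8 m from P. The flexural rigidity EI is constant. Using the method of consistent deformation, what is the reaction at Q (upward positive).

Take the reaction at Q as the redundant and release it; the primary structure is a cantilever fixed at P.
Deflection at Q on the released cantilever, summing each load's contribution:
  point load 128 at a = 0.8: Pa²(3L − a)/(6EI) = 152.9/EI
Flexibility coefficient — unit upward force at Q: δ_{QQ} = L³/(3EI) = 21.33/EI.
The prop prevents deflection at Q: R_Q = δ_0/δ_{QQ} = 152.9/21.33 = 7.168 kN.

R_Q = 7.168 kN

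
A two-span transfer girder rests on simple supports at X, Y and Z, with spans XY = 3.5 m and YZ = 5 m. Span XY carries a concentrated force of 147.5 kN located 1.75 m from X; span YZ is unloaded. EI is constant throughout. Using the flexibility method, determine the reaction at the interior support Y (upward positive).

Release continuity at Y by inserting a hinge; the redundant is the internal moment M_Y. The primary structure is two simply-supported spans XY and YZ.
End slopes at the hinge Y, treating each span as simply supported:
  span XY: point load 147.5 at a = 1.75: Pab(L + a)/(6LEI) = 112.9/EI
  relative rotation θ_0 = (112.9 + 0)/EI = 112.9/EI
A unit hogging moment at Y produces rotation L₁/(3EI) + L₂/(3EI) = 2.833/EI.
Compatibility: M_Y·(L₁+L₂)/(3EI) = θ_0, giving M_Y = 39.86 kN·m (hogging).
Span XY, ΣM about X with M_Y applied at Y: R_Y^{XY}·3.5 = 258.1 + 39.86, so R_Y^{XY} = 85.14 kN and R_X = 147.5 − 85.14 = 62.36 kN.
Span YZ, ΣM about Z: R_Y^{YZ}·5 = 0 + 39.86, so R_Y^{YZ} = 7.972 kN and R_Z = 0 − 7.972 = -7.972 kN.
R_Y = 85.14 + 7.972 = 93.11 kN.

R_Y = 93.11 kN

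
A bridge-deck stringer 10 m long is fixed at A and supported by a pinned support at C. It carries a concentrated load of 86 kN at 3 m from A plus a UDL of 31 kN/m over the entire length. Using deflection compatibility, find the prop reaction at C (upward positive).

R_C = 126.7 kN

Remove the prop at C; the released (primary) structure is a cantilever built in at A.
Downward deflection at the released point C due to the loads:
  point load 86 at a = 3: Pa²(3L − a)/(6EI) = 3483/EI
  UDL 31: wL⁴/(8EI) = 38750/EI
  δ_0 = 42233/EI
Flexibility coefficient — unit upward force at C: δ_{CC} = L³/(3EI) = 333.3/EI.
Compatibility at C: δ_0 − R_C·δ_{CC} = 0, so R_C = 42233/333.3 = 126.7 kN.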